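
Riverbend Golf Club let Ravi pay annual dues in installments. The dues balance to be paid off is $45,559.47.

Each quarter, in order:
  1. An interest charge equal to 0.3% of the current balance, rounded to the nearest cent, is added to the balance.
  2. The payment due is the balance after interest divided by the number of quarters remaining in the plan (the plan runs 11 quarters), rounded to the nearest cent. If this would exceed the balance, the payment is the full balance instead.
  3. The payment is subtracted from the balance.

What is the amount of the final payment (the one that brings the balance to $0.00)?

# | Opening | Interest | Payment | End bal
1 | $45,559.47 | $136.68 | $4,154.20 | $41,541.95
2 | $41,541.95 | $124.63 | $4,166.66 | $37,499.92
3 | $37,499.92 | $112.50 | $4,179.16 | $33,433.26
4 | $33,433.26 | $100.30 | $4,191.70 | $29,341.86
5 | $29,341.86 | $88.03 | $4,204.27 | $25,225.62
6 | $25,225.62 | $75.68 | $4,216.88 | $21,084.42
7 | $21,084.42 | $63.25 | $4,229.53 | $16,918.14
8 | $16,918.14 | $50.75 | $4,242.22 | $12,726.67
9 | $12,726.67 | $38.18 | $4,254.95 | $8,509.90
10 | $8,509.90 | $25.53 | $4,267.72 | $4,267.71
11 | $4,267.71 | $12.80 | $4,280.51 | $0.00

$4,280.51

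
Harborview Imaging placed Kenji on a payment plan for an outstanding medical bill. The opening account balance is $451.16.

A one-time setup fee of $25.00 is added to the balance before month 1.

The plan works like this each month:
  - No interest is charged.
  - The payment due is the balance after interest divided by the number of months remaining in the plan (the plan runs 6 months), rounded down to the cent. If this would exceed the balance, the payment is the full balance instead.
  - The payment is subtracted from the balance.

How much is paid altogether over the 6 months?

Month 1: opening $476.16; payment $79.36; balance $396.80
Month 2: opening $396.80; payment $79.36; balance $317.44
Month 3: opening $317.44; payment $79.36; balance $238.08
Month 4: opening $238.08; payment $79.36; balance $158.72
Month 5: opening $158.72; payment $79.36; balance $79.36
Month 6: opening $79.36; payment $79.36; balance $0.00
Total paid: $476.16

$476.16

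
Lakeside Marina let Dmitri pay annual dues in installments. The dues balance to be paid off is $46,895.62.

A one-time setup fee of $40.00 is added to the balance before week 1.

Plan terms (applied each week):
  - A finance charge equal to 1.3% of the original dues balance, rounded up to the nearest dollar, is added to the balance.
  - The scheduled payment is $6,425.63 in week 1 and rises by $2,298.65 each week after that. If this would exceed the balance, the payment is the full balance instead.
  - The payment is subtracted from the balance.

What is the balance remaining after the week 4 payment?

$9,881.20

# | Opening | Interest | Payment | End bal
1 | $46,935.62 | $610.00 | $6,425.63 | $41,119.99
2 | $41,119.99 | $610.00 | $8,724.28 | $33,005.71
3 | $33,005.71 | $610.00 | $11,022.93 | $22,592.78
4 | $22,592.78 | $610.00 | $13,321.58 | $9,881.20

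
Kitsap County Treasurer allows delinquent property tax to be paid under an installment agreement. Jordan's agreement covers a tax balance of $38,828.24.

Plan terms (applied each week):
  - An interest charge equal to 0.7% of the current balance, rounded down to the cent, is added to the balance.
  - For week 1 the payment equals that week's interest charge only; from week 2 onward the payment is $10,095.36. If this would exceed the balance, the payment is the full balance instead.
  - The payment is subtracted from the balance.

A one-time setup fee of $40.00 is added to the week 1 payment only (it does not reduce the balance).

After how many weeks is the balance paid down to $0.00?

5

# | Opening | Interest | Payment | Fee | End bal
1 | $38,828.24 | $271.79 | $271.79 | $40.00 | $38,828.24
2 | $38,828.24 | $271.79 | $10,095.36 | — | $29,004.67
3 | $29,004.67 | $203.03 | $10,095.36 | — | $19,112.34
4 | $19,112.34 | $133.78 | $10,095.36 | — | $9,150.76
5 | $9,150.76 | $64.05 | $9,214.81 | — | $0.00
Balance reaches $0.00 in week 5.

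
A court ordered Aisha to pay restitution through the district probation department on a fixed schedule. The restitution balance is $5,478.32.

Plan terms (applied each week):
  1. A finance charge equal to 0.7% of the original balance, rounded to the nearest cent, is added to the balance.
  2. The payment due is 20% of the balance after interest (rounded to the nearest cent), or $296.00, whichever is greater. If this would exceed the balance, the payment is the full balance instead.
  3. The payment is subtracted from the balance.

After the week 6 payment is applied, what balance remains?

$1,549.30

# | Opening | Interest | Payment | End bal
1 | $5,478.32 | $38.35 | $1,103.33 | $4,413.34
2 | $4,413.34 | $38.35 | $890.34 | $3,561.35
3 | $3,561.35 | $38.35 | $719.94 | $2,879.76
4 | $2,879.76 | $38.35 | $583.62 | $2,334.49
5 | $2,334.49 | $38.35 | $474.57 | $1,898.27
6 | $1,898.27 | $38.35 | $387.32 | $1,549.30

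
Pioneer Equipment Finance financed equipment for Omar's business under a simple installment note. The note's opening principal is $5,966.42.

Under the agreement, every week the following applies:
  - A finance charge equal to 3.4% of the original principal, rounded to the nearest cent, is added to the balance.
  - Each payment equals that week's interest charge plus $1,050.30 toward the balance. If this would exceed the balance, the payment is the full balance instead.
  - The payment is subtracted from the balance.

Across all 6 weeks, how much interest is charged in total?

Week 1: $5,966.42 +$202.86 interest = $6,169.28; pay $1,253.16 → $4,916.12
Week 2: $4,916.12 +$202.86 interest = $5,118.98; pay $1,253.16 → $3,865.82
Week 3: $3,865.82 +$202.86 interest = $4,068.68; pay $1,253.16 → $2,815.52
Week 4: $2,815.52 +$202.86 interest = $3,018.38; pay $1,253.16 → $1,765.22
Week 5: $1,765.22 +$202.86 interest = $1,968.08; pay $1,253.16 → $714.92
Week 6: $714.92 +$202.86 interest = $917.78; pay $917.78 → $0.00
Total interest: $202.86 + $202.86 + $202.86 + $202.86 + $202.86 + $202.86 = $1,217.16

$1,217.16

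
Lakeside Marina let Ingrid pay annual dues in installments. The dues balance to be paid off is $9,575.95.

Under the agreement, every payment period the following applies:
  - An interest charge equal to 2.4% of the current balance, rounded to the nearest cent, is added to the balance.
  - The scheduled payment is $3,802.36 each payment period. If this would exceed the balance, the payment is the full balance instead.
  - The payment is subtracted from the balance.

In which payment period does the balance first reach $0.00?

Payment period 1: $9,575.95 +$229.82 interest = $9,805.77; pay $3,802.36 → $6,003.41
Payment period 2: $6,003.41 +$144.08 interest = $6,147.49; pay $3,802.36 → $2,345.13
Payment period 3: $2,345.13 +$56.28 interest = $2,401.41; pay $2,401.41 → $0.00
Balance reaches $0.00 in payment period 3.

3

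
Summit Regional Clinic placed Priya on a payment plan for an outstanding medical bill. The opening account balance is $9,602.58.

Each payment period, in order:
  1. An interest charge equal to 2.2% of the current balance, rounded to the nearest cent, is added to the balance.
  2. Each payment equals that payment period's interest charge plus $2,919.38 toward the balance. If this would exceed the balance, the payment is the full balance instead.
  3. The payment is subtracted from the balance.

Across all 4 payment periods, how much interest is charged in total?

Payment period 1: opening $9,602.58; interest $211.26 → $9,813.84; payment $3,130.64; balance $6,683.20
Payment period 2: opening $6,683.20; interest $147.03 → $6,830.23; payment $3,066.41; balance $3,763.82
Payment period 3: opening $3,763.82; interest $82.80 → $3,846.62; payment $3,002.18; balance $844.44
Payment period 4: opening $844.44; interest $18.58 → $863.02; payment $863.02; balance $0.00
Total interest: $211.26 + $147.03 + $82.80 + $18.58 = $459.67

$459.67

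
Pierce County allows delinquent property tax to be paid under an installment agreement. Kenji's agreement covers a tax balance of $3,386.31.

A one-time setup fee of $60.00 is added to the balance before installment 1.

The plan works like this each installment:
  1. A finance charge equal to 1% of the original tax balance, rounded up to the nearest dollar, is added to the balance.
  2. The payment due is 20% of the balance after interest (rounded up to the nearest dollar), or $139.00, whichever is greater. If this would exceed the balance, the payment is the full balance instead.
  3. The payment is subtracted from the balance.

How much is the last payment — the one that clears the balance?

$87.31

Installment 1: opening $3,446.31; interest $34.00 → $3,480.31; payment $697.00; balance $2,783.31
Installment 2: opening $2,783.31; interest $34.00 → $2,817.31; payment $564.00; balance $2,253.31
Installment 3: opening $2,253.31; interest $34.00 → $2,287.31; payment $458.00; balance $1,829.31
Installment 4: opening $1,829.31; interest $34.00 → $1,863.31; payment $373.00; balance $1,490.31
Installment 5: opening $1,490.31; interest $34.00 → $1,524.31; payment $305.00; balance $1,219.31
Installment 6: opening $1,219.31; interest $34.00 → $1,253.31; payment $251.00; balance $1,002.31
Installment 7: opening $1,002.31; interest $34.00 → $1,036.31; payment $208.00; balance $828.31
Installment 8: opening $828.31; interest $34.00 → $862.31; payment $173.00; balance $689.31
Installment 9: opening $689.31; interest $34.00 → $723.31; payment $145.00; balance $578.31
Installment 10: opening $578.31; interest $34.00 → $612.31; payment $139.00; balance $473.31
Installment 11: opening $473.31; interest $34.00 → $507.31; payment $139.00; balance $368.31
Installment 12: opening $368.31; interest $34.00 → $402.31; payment $139.00; balance $263.31
Installment 13: opening $263.31; interest $34.00 → $297.31; payment $139.00; balance $158.31
Installment 14: opening $158.31; interest $34.00 → $192.31; payment $139.00; balance $53.31
Installment 15: opening $53.31; interest $34.00 → $87.31; payment $87.31; balance $0.00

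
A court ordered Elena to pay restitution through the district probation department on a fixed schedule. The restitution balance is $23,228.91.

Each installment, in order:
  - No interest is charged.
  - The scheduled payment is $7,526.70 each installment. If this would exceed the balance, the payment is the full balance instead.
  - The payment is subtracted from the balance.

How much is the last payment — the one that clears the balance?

$648.81

Installment 1: $23,228.91 − $7,526.70 → $15,702.21
Installment 2: $15,702.21 − $7,526.70 → $8,175.51
Installment 3: $8,175.51 − $7,526.70 → $648.81
Installment 4: $648.81 − $648.81 → $0.00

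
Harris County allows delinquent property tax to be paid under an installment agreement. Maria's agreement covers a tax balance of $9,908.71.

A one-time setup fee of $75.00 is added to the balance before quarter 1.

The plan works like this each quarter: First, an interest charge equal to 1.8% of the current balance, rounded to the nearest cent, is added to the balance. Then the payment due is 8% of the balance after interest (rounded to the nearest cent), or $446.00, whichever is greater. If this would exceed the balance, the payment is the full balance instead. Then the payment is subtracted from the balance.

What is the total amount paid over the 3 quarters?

Quarter 1: opening $9,983.71; interest $179.71 → $10,163.42; payment $813.07; balance $9,350.35
Quarter 2: opening $9,350.35; interest $168.31 → $9,518.66; payment $761.49; balance $8,757.17
Quarter 3: opening $8,757.17; interest $157.63 → $8,914.80; payment $713.18; balance $8,201.62
Total paid: $2,287.74

$2,287.74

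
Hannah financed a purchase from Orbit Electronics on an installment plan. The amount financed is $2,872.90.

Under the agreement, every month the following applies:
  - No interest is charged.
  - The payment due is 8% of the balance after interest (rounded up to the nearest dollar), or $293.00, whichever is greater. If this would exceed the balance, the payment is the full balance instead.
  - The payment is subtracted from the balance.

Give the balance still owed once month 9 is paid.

$235.90

# | Opening | Payment | End bal
1 | $2,872.90 | $293.00 | $2,579.90
2 | $2,579.90 | $293.00 | $2,286.90
3 | $2,286.90 | $293.00 | $1,993.90
4 | $1,993.90 | $293.00 | $1,700.90
5 | $1,700.90 | $293.00 | $1,407.90
6 | $1,407.90 | $293.00 | $1,114.90
7 | $1,114.90 | $293.00 | $821.90
8 | $821.90 | $293.00 | $528.90
9 | $528.90 | $293.00 | $235.90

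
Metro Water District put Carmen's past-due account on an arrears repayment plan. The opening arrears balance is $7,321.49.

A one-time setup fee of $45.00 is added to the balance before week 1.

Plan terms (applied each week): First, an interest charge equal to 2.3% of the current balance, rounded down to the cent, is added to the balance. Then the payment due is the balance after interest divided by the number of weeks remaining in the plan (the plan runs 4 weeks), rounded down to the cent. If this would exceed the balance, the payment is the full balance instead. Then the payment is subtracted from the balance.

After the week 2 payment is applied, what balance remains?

Week 1: $7,366.49 +$169.42 interest = $7,535.91; pay $1,883.97 → $5,651.94
Week 2: $5,651.94 +$129.99 interest = $5,781.93; pay $1,927.31 → $3,854.62

$3,854.62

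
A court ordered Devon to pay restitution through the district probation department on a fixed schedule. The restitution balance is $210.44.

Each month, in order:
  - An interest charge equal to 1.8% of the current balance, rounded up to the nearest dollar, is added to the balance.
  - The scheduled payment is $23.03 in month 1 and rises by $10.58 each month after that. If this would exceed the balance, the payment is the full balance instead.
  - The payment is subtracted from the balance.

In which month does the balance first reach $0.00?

6

Month 1: $210.44 +$4.00 interest = $214.44; pay $23.03 → $191.41
Month 2: $191.41 +$4.00 interest = $195.41; pay $33.61 → $161.80
Month 3: $161.80 +$3.00 interest = $164.80; pay $44.19 → $120.61
Month 4: $120.61 +$3.00 interest = $123.61; pay $54.77 → $68.84
Month 5: $68.84 +$2.00 interest = $70.84; pay $65.35 → $5.49
Month 6: $5.49 +$1.00 interest = $6.49; pay $6.49 → $0.00
Balance reaches $0.00 in month 6.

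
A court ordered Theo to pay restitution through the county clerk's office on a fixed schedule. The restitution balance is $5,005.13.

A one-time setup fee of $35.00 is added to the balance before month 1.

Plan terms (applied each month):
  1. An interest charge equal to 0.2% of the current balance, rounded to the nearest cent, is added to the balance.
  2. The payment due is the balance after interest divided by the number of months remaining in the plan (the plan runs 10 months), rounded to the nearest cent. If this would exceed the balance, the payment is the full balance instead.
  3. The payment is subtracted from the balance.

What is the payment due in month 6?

$510.09

# | Opening | Interest | Payment | End bal
1 | $5,040.13 | $10.08 | $505.02 | $4,545.19
2 | $4,545.19 | $9.09 | $506.03 | $4,048.25
3 | $4,048.25 | $8.10 | $507.04 | $3,549.31
4 | $3,549.31 | $7.10 | $508.06 | $3,048.35
5 | $3,048.35 | $6.10 | $509.08 | $2,545.37
6 | $2,545.37 | $5.09 | $510.09 | $2,040.37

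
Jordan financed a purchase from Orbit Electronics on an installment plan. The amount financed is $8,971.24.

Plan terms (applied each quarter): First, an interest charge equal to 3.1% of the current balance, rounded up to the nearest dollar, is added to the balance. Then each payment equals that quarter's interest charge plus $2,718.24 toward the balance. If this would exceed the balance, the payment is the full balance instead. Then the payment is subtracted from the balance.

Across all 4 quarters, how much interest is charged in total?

$609.00

# | Opening | Interest | Payment | End bal
1 | $8,971.24 | $279.00 | $2,997.24 | $6,253.00
2 | $6,253.00 | $194.00 | $2,912.24 | $3,534.76
3 | $3,534.76 | $110.00 | $2,828.24 | $816.52
4 | $816.52 | $26.00 | $842.52 | $0.00
Total interest: $279.00 + $194.00 + $110.00 + $26.00 = $609.00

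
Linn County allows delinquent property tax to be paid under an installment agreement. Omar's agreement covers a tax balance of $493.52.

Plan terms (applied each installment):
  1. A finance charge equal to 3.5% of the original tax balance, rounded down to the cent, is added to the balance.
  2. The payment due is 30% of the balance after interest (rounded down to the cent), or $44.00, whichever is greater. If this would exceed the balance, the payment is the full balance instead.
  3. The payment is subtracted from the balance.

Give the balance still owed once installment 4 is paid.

$149.13

# | Opening | Interest | Payment | End bal
1 | $493.52 | $17.27 | $153.23 | $357.56
2 | $357.56 | $17.27 | $112.44 | $262.39
3 | $262.39 | $17.27 | $83.89 | $195.77
4 | $195.77 | $17.27 | $63.91 | $149.13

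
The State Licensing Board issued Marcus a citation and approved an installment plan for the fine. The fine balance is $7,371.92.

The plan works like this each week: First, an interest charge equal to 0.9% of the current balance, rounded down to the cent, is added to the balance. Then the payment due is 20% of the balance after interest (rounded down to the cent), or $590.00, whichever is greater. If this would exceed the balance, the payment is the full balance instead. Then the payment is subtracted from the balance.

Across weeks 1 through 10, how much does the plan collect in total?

Week 1: opening $7,371.92; interest $66.34 → $7,438.26; payment $1,487.65; balance $5,950.61
Week 2: opening $5,950.61; interest $53.55 → $6,004.16; payment $1,200.83; balance $4,803.33
Week 3: opening $4,803.33; interest $43.22 → $4,846.55; payment $969.31; balance $3,877.24
Week 4: opening $3,877.24; interest $34.89 → $3,912.13; payment $782.42; balance $3,129.71
Week 5: opening $3,129.71; interest $28.16 → $3,157.87; payment $631.57; balance $2,526.30
Week 6: opening $2,526.30; interest $22.73 → $2,549.03; payment $590.00; balance $1,959.03
Week 7: opening $1,959.03; interest $17.63 → $1,976.66; payment $590.00; balance $1,386.66
Week 8: opening $1,386.66; interest $12.47 → $1,399.13; payment $590.00; balance $809.13
Week 9: opening $809.13; interest $7.28 → $816.41; payment $590.00; balance $226.41
Week 10: opening $226.41; interest $2.03 → $228.44; payment $228.44; balance $0.00
Total paid: $7,660.22

$7,660.22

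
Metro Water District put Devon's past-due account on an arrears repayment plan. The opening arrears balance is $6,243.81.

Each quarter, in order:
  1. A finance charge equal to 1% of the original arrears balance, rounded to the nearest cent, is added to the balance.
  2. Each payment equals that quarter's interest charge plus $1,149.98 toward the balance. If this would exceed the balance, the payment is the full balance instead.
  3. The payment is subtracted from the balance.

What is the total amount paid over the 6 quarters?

$6,618.45

Quarter 1: opening $6,243.81; interest $62.44 → $6,306.25; payment $1,212.42; balance $5,093.83
Quarter 2: opening $5,093.83; interest $62.44 → $5,156.27; payment $1,212.42; balance $3,943.85
Quarter 3: opening $3,943.85; interest $62.44 → $4,006.29; payment $1,212.42; balance $2,793.87
Quarter 4: opening $2,793.87; interest $62.44 → $2,856.31; payment $1,212.42; balance $1,643.89
Quarter 5: opening $1,643.89; interest $62.44 → $1,706.33; payment $1,212.42; balance $493.91
Quarter 6: opening $493.91; interest $62.44 → $556.35; payment $556.35; balance $0.00
Total paid: $6,618.45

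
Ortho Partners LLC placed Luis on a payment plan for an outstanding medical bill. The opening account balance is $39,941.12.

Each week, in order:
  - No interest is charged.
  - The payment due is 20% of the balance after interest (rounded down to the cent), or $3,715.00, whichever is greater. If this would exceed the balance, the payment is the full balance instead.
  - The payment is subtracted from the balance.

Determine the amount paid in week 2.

Week 1: opening $39,941.12; payment $7,988.22; balance $31,952.90
Week 2: opening $31,952.90; payment $6,390.58; balance $25,562.32

$6,390.58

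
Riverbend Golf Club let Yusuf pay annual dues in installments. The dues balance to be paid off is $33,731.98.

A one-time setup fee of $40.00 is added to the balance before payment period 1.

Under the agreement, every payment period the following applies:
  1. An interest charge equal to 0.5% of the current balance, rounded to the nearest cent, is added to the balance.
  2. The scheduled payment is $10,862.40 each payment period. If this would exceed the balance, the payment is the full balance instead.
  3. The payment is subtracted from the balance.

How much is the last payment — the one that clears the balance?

$1,538.34

# | Opening | Interest | Payment | End bal
1 | $33,771.98 | $168.86 | $10,862.40 | $23,078.44
2 | $23,078.44 | $115.39 | $10,862.40 | $12,331.43
3 | $12,331.43 | $61.66 | $10,862.40 | $1,530.69
4 | $1,530.69 | $7.65 | $1,538.34 | $0.00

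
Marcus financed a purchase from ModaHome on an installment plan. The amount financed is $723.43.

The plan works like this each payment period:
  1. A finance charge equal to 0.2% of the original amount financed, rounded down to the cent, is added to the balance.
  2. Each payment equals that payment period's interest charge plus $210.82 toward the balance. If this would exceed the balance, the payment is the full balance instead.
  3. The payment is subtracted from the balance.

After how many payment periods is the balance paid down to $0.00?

4

Payment period 1: $723.43 +$1.44 interest = $724.87; pay $212.26 → $512.61
Payment period 2: $512.61 +$1.44 interest = $514.05; pay $212.26 → $301.79
Payment period 3: $301.79 +$1.44 interest = $303.23; pay $212.26 → $90.97
Payment period 4: $90.97 +$1.44 interest = $92.41; pay $92.41 → $0.00
Balance reaches $0.00 in payment period 4.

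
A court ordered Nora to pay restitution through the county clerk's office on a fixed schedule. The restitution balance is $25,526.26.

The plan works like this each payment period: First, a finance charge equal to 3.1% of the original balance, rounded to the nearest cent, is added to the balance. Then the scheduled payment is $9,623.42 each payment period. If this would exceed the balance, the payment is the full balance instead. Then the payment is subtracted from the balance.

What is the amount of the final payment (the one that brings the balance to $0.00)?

Payment period 1: $25,526.26 +$791.31 interest = $26,317.57; pay $9,623.42 → $16,694.15
Payment period 2: $16,694.15 +$791.31 interest = $17,485.46; pay $9,623.42 → $7,862.04
Payment period 3: $7,862.04 +$791.31 interest = $8,653.35; pay $8,653.35 → $0.00

$8,653.35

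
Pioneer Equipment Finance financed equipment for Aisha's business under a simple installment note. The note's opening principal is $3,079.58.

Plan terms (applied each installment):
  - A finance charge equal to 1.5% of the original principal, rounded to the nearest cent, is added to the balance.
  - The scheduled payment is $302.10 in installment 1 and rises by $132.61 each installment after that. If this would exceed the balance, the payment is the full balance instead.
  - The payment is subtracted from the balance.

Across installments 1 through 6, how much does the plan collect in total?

$3,356.72

Installment 1: $3,079.58 +$46.19 interest = $3,125.77; pay $302.10 → $2,823.67
Installment 2: $2,823.67 +$46.19 interest = $2,869.86; pay $434.71 → $2,435.15
Installment 3: $2,435.15 +$46.19 interest = $2,481.34; pay $567.32 → $1,914.02
Installment 4: $1,914.02 +$46.19 interest = $1,960.21; pay $699.93 → $1,260.28
Installment 5: $1,260.28 +$46.19 interest = $1,306.47; pay $832.54 → $473.93
Installment 6: $473.93 +$46.19 interest = $520.12; pay $520.12 → $0.00
Total paid: $3,356.72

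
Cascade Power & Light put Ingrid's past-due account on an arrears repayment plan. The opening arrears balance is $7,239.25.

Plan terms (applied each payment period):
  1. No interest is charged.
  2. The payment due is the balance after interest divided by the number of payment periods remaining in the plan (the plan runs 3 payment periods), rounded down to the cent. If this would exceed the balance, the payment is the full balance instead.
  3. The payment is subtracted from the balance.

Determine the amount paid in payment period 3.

$2,413.09

# | Opening | Payment | End bal
1 | $7,239.25 | $2,413.08 | $4,826.17
2 | $4,826.17 | $2,413.08 | $2,413.09
3 | $2,413.09 | $2,413.09 | $0.00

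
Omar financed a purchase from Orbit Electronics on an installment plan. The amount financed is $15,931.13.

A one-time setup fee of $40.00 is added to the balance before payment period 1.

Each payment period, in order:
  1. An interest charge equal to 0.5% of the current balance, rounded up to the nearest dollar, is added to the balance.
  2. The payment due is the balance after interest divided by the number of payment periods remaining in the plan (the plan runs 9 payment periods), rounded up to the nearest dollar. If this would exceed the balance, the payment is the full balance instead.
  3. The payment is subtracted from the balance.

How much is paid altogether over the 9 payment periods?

# | Opening | Interest | Payment | End bal
1 | $15,971.13 | $80.00 | $1,784.00 | $14,267.13
2 | $14,267.13 | $72.00 | $1,793.00 | $12,546.13
3 | $12,546.13 | $63.00 | $1,802.00 | $10,807.13
4 | $10,807.13 | $55.00 | $1,811.00 | $9,051.13
5 | $9,051.13 | $46.00 | $1,820.00 | $7,277.13
6 | $7,277.13 | $37.00 | $1,829.00 | $5,485.13
7 | $5,485.13 | $28.00 | $1,838.00 | $3,675.13
8 | $3,675.13 | $19.00 | $1,848.00 | $1,846.13
9 | $1,846.13 | $10.00 | $1,856.13 | $0.00
Total paid: $16,381.13

$16,381.13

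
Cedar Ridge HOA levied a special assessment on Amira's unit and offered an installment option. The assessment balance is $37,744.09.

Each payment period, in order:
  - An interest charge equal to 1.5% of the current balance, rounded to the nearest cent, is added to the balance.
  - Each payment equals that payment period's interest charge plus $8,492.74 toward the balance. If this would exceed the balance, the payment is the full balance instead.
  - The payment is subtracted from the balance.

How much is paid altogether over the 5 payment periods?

Payment period 1: $37,744.09 +$566.16 interest = $38,310.25; pay $9,058.90 → $29,251.35
Payment period 2: $29,251.35 +$438.77 interest = $29,690.12; pay $8,931.51 → $20,758.61
Payment period 3: $20,758.61 +$311.38 interest = $21,069.99; pay $8,804.12 → $12,265.87
Payment period 4: $12,265.87 +$183.99 interest = $12,449.86; pay $8,676.73 → $3,773.13
Payment period 5: $3,773.13 +$56.60 interest = $3,829.73; pay $3,829.73 → $0.00
Total paid: $39,300.99

$39,300.99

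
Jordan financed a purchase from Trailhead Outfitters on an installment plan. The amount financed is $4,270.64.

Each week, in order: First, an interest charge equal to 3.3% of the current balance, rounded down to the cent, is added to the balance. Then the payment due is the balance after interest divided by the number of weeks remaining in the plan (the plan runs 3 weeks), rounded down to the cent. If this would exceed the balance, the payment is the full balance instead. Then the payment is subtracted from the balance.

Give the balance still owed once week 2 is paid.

Week 1: opening $4,270.64; interest $140.93 → $4,411.57; payment $1,470.52; balance $2,941.05
Week 2: opening $2,941.05; interest $97.05 → $3,038.10; payment $1,519.05; balance $1,519.05

$1,519.05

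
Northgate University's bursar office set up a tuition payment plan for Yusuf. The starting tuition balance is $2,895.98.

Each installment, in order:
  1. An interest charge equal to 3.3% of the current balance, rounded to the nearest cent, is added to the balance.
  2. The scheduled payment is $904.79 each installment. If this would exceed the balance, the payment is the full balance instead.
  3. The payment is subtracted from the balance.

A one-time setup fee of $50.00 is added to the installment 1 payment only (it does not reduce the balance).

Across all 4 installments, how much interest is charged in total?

$218.49

Installment 1: opening $2,895.98; interest $95.57 → $2,991.55; payment $904.79 (+ $50.00 fee); balance $2,086.76
Installment 2: opening $2,086.76; interest $68.86 → $2,155.62; payment $904.79; balance $1,250.83
Installment 3: opening $1,250.83; interest $41.28 → $1,292.11; payment $904.79; balance $387.32
Installment 4: opening $387.32; interest $12.78 → $400.10; payment $400.10; balance $0.00
Total interest: $95.57 + $68.86 + $41.28 + $12.78 = $218.49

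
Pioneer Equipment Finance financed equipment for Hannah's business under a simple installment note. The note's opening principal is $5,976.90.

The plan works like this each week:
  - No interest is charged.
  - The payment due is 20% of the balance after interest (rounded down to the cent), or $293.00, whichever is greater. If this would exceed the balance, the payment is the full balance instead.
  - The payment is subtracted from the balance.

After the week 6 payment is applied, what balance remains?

$1,566.82

# | Opening | Payment | End bal
1 | $5,976.90 | $1,195.38 | $4,781.52
2 | $4,781.52 | $956.30 | $3,825.22
3 | $3,825.22 | $765.04 | $3,060.18
4 | $3,060.18 | $612.03 | $2,448.15
5 | $2,448.15 | $489.63 | $1,958.52
6 | $1,958.52 | $391.70 | $1,566.82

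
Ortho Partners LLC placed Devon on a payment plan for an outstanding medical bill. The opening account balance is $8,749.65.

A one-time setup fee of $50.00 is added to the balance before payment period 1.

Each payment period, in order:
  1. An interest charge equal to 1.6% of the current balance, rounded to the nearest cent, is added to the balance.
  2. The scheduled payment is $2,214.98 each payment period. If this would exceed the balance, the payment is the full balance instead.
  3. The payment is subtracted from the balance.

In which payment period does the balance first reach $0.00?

Payment period 1: $8,799.65 +$140.79 interest = $8,940.44; pay $2,214.98 → $6,725.46
Payment period 2: $6,725.46 +$107.61 interest = $6,833.07; pay $2,214.98 → $4,618.09
Payment period 3: $4,618.09 +$73.89 interest = $4,691.98; pay $2,214.98 → $2,477.00
Payment period 4: $2,477.00 +$39.63 interest = $2,516.63; pay $2,214.98 → $301.65
Payment period 5: $301.65 +$4.83 interest = $306.48; pay $306.48 → $0.00
Balance reaches $0.00 in payment period 5.

5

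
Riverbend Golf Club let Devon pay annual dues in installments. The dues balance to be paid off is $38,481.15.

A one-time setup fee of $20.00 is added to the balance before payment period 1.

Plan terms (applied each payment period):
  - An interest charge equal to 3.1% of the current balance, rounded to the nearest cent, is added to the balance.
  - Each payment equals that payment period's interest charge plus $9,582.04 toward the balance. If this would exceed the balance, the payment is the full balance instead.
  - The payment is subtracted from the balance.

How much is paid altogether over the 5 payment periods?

$41,498.40

Payment period 1: opening $38,501.15; interest $1,193.54 → $39,694.69; payment $10,775.58; balance $28,919.11
Payment period 2: opening $28,919.11; interest $896.49 → $29,815.60; payment $10,478.53; balance $19,337.07
Payment period 3: opening $19,337.07; interest $599.45 → $19,936.52; payment $10,181.49; balance $9,755.03
Payment period 4: opening $9,755.03; interest $302.41 → $10,057.44; payment $9,884.45; balance $172.99
Payment period 5: opening $172.99; interest $5.36 → $178.35; payment $178.35; balance $0.00
Total paid: $41,498.40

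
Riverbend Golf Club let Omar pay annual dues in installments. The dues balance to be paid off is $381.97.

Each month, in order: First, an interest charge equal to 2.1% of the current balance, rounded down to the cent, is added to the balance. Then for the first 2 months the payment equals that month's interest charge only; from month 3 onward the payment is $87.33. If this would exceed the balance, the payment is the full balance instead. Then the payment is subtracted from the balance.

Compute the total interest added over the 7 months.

Month 1: opening $381.97; interest $8.02 → $389.99; payment $8.02; balance $381.97
Month 2: opening $381.97; interest $8.02 → $389.99; payment $8.02; balance $381.97
Month 3: opening $381.97; interest $8.02 → $389.99; payment $87.33; balance $302.66
Month 4: opening $302.66; interest $6.35 → $309.01; payment $87.33; balance $221.68
Month 5: opening $221.68; interest $4.65 → $226.33; payment $87.33; balance $139.00
Month 6: opening $139.00; interest $2.91 → $141.91; payment $87.33; balance $54.58
Month 7: opening $54.58; interest $1.14 → $55.72; payment $55.72; balance $0.00
Total interest: $8.02 + $8.02 + $8.02 + $6.35 + $4.65 + $2.91 + $1.14 = $39.11

$39.11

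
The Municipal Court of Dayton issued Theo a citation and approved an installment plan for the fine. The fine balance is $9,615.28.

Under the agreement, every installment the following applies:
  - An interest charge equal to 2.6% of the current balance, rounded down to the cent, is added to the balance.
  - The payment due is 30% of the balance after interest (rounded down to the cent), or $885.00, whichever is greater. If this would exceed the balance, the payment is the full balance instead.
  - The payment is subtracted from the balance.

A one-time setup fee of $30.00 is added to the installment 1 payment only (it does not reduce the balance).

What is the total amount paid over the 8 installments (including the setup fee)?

# | Opening | Interest | Payment | Fee | End bal
1 | $9,615.28 | $249.99 | $2,959.58 | $30.00 | $6,905.69
2 | $6,905.69 | $179.54 | $2,125.56 | — | $4,959.67
3 | $4,959.67 | $128.95 | $1,526.58 | — | $3,562.04
4 | $3,562.04 | $92.61 | $1,096.39 | — | $2,558.26
5 | $2,558.26 | $66.51 | $885.00 | — | $1,739.77
6 | $1,739.77 | $45.23 | $885.00 | — | $900.00
7 | $900.00 | $23.40 | $885.00 | — | $38.40
8 | $38.40 | $0.99 | $39.39 | — | $0.00
Total paid: $10,432.50

$10,432.50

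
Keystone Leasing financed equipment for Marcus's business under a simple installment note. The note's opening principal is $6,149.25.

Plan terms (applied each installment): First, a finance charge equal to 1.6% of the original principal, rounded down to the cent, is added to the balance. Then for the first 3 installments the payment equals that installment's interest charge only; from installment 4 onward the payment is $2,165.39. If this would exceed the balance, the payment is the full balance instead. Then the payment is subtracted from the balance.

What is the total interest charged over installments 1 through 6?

Installment 1: opening $6,149.25; interest $98.38 → $6,247.63; payment $98.38; balance $6,149.25
Installment 2: opening $6,149.25; interest $98.38 → $6,247.63; payment $98.38; balance $6,149.25
Installment 3: opening $6,149.25; interest $98.38 → $6,247.63; payment $98.38; balance $6,149.25
Installment 4: opening $6,149.25; interest $98.38 → $6,247.63; payment $2,165.39; balance $4,082.24
Installment 5: opening $4,082.24; interest $98.38 → $4,180.62; payment $2,165.39; balance $2,015.23
Installment 6: opening $2,015.23; interest $98.38 → $2,113.61; payment $2,113.61; balance $0.00
Total interest: $98.38 + $98.38 + $98.38 + $98.38 + $98.38 + $98.38 = $590.28

$590.28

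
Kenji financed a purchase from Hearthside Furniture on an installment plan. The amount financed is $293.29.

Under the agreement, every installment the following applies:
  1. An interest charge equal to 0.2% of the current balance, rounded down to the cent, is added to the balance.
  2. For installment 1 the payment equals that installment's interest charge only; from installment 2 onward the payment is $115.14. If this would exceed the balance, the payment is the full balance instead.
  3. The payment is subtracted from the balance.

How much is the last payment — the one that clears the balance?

Installment 1: $293.29 +$0.58 interest = $293.87; pay $0.58 → $293.29
Installment 2: $293.29 +$0.58 interest = $293.87; pay $115.14 → $178.73
Installment 3: $178.73 +$0.35 interest = $179.08; pay $115.14 → $63.94
Installment 4: $63.94 +$0.12 interest = $64.06; pay $64.06 → $0.00

$64.06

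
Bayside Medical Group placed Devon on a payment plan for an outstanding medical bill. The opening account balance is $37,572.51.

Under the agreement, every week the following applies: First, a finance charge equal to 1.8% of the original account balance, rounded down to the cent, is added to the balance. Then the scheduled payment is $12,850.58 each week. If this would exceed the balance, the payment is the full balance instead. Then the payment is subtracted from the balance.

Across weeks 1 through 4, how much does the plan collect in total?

Week 1: $37,572.51 +$676.30 interest = $38,248.81; pay $12,850.58 → $25,398.23
Week 2: $25,398.23 +$676.30 interest = $26,074.53; pay $12,850.58 → $13,223.95
Week 3: $13,223.95 +$676.30 interest = $13,900.25; pay $12,850.58 → $1,049.67
Week 4: $1,049.67 +$676.30 interest = $1,725.97; pay $1,725.97 → $0.00
Total paid: $40,277.71

$40,277.71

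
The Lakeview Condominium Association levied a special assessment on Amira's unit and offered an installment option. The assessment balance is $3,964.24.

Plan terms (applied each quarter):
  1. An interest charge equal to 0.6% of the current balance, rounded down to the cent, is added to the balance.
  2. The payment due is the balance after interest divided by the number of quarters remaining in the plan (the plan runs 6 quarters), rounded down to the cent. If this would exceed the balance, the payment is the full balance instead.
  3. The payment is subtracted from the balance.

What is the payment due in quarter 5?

$680.76

Quarter 1: opening $3,964.24; interest $23.78 → $3,988.02; payment $664.67; balance $3,323.35
Quarter 2: opening $3,323.35; interest $19.94 → $3,343.29; payment $668.65; balance $2,674.64
Quarter 3: opening $2,674.64; interest $16.04 → $2,690.68; payment $672.67; balance $2,018.01
Quarter 4: opening $2,018.01; interest $12.10 → $2,030.11; payment $676.70; balance $1,353.41
Quarter 5: opening $1,353.41; interest $8.12 → $1,361.53; payment $680.76; balance $680.77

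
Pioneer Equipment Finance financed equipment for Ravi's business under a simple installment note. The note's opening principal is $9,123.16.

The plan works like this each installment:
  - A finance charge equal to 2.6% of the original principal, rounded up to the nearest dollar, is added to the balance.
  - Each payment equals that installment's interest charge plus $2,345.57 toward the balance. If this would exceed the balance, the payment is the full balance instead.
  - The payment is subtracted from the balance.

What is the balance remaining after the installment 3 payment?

$2,086.45

Installment 1: opening $9,123.16; interest $238.00 → $9,361.16; payment $2,583.57; balance $6,777.59
Installment 2: opening $6,777.59; interest $238.00 → $7,015.59; payment $2,583.57; balance $4,432.02
Installment 3: opening $4,432.02; interest $238.00 → $4,670.02; payment $2,583.57; balance $2,086.45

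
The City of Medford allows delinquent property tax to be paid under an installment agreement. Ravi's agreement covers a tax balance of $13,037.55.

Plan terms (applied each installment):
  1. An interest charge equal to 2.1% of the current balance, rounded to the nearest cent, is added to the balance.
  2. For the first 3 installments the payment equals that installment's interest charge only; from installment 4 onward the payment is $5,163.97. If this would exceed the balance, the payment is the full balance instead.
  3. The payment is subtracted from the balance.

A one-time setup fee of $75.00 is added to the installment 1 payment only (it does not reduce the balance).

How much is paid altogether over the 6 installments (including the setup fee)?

# | Opening | Interest | Payment | Fee | End bal
1 | $13,037.55 | $273.79 | $273.79 | $75.00 | $13,037.55
2 | $13,037.55 | $273.79 | $273.79 | — | $13,037.55
3 | $13,037.55 | $273.79 | $273.79 | — | $13,037.55
4 | $13,037.55 | $273.79 | $5,163.97 | — | $8,147.37
5 | $8,147.37 | $171.09 | $5,163.97 | — | $3,154.49
6 | $3,154.49 | $66.24 | $3,220.73 | — | $0.00
Total paid: $14,445.04

$14,445.04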